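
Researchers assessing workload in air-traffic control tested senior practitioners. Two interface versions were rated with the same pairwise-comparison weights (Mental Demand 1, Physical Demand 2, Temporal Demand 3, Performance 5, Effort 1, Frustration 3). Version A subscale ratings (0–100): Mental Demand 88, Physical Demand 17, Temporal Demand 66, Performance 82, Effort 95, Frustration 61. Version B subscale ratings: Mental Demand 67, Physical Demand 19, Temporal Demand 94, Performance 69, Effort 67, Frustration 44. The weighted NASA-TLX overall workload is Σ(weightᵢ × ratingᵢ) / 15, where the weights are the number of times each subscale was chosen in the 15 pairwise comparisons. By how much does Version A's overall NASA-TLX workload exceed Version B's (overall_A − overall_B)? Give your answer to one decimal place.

Version A weighted sum = 1·88 + 2·17 + 3·66 + 5·82 + 1·95 + 3·61 = 88 + 34 + 198 + 410 + 95 + 183 = 1008; overall_A = 1008/15 = 67.2000.
Version B weighted sum = 1·67 + 2·19 + 3·94 + 5·69 + 1·67 + 3·44 = 67 + 38 + 282 + 345 + 67 + 132 = 931; overall_B = 931/15 = 62.0667.
Difference = 67.2000 − 62.0667 = 5.1333 ≈ 5.1.

5.1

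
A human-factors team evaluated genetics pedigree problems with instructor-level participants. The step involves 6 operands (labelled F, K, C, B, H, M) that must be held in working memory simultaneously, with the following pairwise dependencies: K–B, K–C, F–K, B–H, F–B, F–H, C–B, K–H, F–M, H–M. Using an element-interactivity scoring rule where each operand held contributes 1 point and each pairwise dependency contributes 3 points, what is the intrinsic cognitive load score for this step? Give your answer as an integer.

Count of operands held simultaneously: 6.
Count of pairwise dependencies listed: 10.
Element contribution: 6 × 1 = 6.
Interaction contribution: 10 × 3 = 30.
Intrinsic load = 6 + 30 = 36.

36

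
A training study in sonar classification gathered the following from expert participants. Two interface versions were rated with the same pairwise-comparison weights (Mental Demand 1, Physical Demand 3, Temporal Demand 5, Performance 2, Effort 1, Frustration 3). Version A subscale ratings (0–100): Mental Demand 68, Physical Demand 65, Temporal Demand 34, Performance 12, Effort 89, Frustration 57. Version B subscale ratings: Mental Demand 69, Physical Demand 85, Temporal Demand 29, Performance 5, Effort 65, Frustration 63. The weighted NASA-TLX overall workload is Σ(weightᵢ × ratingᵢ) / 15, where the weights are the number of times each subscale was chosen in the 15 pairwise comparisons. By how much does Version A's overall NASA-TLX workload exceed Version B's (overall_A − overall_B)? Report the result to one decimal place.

Version A weighted sum = 1·68 + 3·65 + 5·34 + 2·12 + 1·89 + 3·57 = 68 + 195 + 170 + 24 + 89 + 171 = 717; overall_A = 717/15 = 47.8000.
Version B weighted sum = 1·69 + 3·85 + 5·29 + 2·5 + 1·65 + 3·63 = 69 + 255 + 145 + 10 + 65 + 189 = 733; overall_B = 733/15 = 48.8667.
Difference = 47.8000 − 48.8667 = -1.0667 ≈ -1.1.

-1.1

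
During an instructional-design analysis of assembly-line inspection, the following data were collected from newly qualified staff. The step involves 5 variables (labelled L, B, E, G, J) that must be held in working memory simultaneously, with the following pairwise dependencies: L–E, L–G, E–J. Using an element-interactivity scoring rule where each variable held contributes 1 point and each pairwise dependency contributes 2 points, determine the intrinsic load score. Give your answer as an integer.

Count of variables held simultaneously: 5.
Count of pairwise dependencies listed: 3.
Element contribution: 5 × 1 = 5.
Interaction contribution: 3 × 2 = 6.
Intrinsic load = 5 + 6 = 11.

11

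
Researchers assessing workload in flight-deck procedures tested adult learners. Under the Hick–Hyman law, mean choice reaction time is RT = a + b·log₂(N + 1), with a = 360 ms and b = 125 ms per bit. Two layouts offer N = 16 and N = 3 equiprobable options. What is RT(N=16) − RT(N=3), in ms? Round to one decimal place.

260.9

RT(16) = 360 + 125·log₂(17) = 360 + 125·4.0875 = 870.9375 ms.
RT(3) = 360 + 125·log₂(4) = 360 + 125·2.0000 = 610.0000 ms.
Difference = 870.9375 − 610.0000 = 260.9375 ≈ 260.9 ms.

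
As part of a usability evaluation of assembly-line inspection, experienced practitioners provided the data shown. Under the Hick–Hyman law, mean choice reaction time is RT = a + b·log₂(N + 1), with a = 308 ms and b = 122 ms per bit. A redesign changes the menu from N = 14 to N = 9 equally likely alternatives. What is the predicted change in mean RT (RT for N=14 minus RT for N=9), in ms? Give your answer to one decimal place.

RT(14) = 308 + 122·log₂(15) = 308 + 122·3.9069 = 784.6418 ms.
RT(9) = 308 + 122·log₂(10) = 308 + 122·3.3219 = 713.2718 ms.
Difference = 784.6418 − 713.2718 = 71.3700 ≈ 71.4 ms.

71.4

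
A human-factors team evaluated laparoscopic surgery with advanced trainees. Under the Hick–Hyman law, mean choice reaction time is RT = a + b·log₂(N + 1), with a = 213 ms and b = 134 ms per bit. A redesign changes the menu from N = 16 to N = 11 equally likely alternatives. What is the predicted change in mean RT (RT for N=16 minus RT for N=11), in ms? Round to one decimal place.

RT(16) = 213 + 134·log₂(17) = 213 + 134·4.0875 = 760.7250 ms.
RT(11) = 213 + 134·log₂(12) = 213 + 134·3.5850 = 693.3900 ms.
Difference = 760.7250 − 693.3900 = 67.3350 ≈ 67.3 ms.

67.3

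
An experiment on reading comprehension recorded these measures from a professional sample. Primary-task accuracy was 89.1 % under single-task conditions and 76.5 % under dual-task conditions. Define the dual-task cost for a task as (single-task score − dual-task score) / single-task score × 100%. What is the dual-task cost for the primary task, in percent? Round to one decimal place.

14.1

Cost = (89.1 − 76.5) / 89.1 × 100%
     = 12.6000 / 89.1 × 100% = 14.1414%.
≈ 14.1%.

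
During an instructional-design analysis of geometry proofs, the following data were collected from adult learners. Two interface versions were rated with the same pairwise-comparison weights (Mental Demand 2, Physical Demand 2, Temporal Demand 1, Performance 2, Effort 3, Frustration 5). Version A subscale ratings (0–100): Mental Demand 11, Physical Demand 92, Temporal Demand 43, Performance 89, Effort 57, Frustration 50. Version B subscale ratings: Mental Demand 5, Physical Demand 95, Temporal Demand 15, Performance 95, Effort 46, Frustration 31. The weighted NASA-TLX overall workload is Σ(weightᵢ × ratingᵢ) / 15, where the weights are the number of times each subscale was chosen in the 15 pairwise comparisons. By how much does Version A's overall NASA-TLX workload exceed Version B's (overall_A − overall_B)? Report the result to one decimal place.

Version A weighted sum = 2·11 + 2·92 + 1·43 + 2·89 + 3·57 + 5·50 = 22 + 184 + 43 + 178 + 171 + 250 = 848; overall_A = 848/15 = 56.5333.
Version B weighted sum = 2·5 + 2·95 + 1·15 + 2·95 + 3·46 + 5·31 = 10 + 190 + 15 + 190 + 138 + 155 = 698; overall_B = 698/15 = 46.5333.
Difference = 56.5333 − 46.5333 = 10.0000 ≈ 10.0.

10.0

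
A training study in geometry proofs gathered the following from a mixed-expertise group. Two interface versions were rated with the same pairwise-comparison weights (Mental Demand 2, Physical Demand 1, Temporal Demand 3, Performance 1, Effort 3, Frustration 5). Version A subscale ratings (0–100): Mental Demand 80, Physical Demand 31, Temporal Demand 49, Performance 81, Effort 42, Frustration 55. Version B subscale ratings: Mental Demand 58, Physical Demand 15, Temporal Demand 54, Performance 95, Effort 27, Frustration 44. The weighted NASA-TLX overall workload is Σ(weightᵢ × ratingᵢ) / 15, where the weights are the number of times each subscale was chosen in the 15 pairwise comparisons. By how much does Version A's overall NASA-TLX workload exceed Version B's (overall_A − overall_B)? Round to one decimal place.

Version A weighted sum = 2·80 + 1·31 + 3·49 + 1·81 + 3·42 + 5·55 = 160 + 31 + 147 + 81 + 126 + 275 = 820; overall_A = 820/15 = 54.6667.
Version B weighted sum = 2·58 + 1·15 + 3·54 + 1·95 + 3·27 + 5·44 = 116 + 15 + 162 + 95 + 81 + 220 = 689; overall_B = 689/15 = 45.9333.
Difference = 54.6667 − 45.9333 = 8.7334 ≈ 8.7.

8.7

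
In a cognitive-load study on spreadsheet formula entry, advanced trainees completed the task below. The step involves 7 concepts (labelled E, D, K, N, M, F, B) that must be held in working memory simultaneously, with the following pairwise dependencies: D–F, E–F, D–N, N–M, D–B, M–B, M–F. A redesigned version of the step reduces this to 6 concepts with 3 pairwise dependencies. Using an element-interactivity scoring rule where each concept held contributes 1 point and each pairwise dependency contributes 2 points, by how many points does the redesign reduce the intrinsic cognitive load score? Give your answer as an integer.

Original: 7 × 1 + 7 × 2 = 7 + 14 = 21.
Redesigned: 6 × 1 + 3 × 2 = 6 + 6 = 12.
Reduction = 21 − 12 = 9.

9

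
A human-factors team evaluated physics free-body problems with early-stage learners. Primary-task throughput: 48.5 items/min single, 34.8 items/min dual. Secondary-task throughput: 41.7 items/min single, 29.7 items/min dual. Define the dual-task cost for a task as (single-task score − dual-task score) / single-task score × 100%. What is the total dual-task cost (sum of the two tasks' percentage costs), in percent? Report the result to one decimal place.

Primary cost = (48.5 − 34.8) / 48.5 × 100% = 28.2474%.
Secondary cost = (41.7 − 29.7) / 41.7 × 100% = 28.7770%.
Total = 28.2474% + 28.7770% = 57.0244% ≈ 57.0%.

57.0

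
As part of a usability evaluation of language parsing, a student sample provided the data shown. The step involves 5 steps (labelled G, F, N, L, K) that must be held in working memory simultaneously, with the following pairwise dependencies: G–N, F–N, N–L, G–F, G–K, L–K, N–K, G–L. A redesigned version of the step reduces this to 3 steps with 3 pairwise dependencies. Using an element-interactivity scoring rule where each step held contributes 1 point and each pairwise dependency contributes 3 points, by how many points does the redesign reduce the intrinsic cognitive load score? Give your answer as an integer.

17

Original: 5 × 1 + 8 × 3 = 5 + 24 = 29.
Redesigned: 3 × 1 + 3 × 3 = 3 + 9 = 12.
Reduction = 29 − 12 = 17.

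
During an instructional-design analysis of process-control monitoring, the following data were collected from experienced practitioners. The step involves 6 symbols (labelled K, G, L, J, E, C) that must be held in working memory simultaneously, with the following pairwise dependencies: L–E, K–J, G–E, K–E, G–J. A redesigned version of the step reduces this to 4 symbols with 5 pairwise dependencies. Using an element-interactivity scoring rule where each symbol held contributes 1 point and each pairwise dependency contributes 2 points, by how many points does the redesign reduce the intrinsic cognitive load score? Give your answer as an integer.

2

Original: 6 × 1 + 5 × 2 = 6 + 10 = 16.
Redesigned: 4 × 1 + 5 × 2 = 4 + 10 = 14.
Reduction = 16 − 14 = 2.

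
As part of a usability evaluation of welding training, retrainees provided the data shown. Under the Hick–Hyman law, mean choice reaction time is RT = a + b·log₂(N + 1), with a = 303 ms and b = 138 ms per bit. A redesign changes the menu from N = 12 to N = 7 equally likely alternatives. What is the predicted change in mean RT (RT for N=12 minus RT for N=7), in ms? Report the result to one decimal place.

RT(12) = 303 + 138·log₂(13) = 303 + 138·3.7004 = 813.6552 ms.
RT(7) = 303 + 138·log₂(8) = 303 + 138·3.0000 = 717.0000 ms.
Difference = 813.6552 − 717.0000 = 96.6552 ≈ 96.7 ms.

96.7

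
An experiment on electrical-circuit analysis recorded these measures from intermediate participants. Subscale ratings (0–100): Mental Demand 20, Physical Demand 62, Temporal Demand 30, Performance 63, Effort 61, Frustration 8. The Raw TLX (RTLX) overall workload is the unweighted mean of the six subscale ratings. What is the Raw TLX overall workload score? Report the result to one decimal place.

40.7

Sum of ratings = 20 + 62 + 30 + 63 + 61 + 8 = 244.
RTLX = 244 / 6 = 40.6667 ≈ 40.7.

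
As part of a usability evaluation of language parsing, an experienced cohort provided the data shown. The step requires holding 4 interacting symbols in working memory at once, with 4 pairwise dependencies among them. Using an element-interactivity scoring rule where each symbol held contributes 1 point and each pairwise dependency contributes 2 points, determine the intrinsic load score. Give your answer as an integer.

Element contribution: 4 × 1 = 4.
Interaction contribution: 4 × 2 = 8.
Intrinsic load = 4 + 8 = 12.

12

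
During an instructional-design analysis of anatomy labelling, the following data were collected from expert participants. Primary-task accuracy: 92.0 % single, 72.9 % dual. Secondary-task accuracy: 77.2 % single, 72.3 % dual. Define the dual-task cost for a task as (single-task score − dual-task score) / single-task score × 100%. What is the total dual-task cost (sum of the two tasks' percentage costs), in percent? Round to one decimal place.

Primary cost = (92.0 − 72.9) / 92.0 × 100% = 20.7609%.
Secondary cost = (77.2 − 72.3) / 77.2 × 100% = 6.3472%.
Total = 20.7609% + 6.3472% = 27.1081% ≈ 27.1%.

27.1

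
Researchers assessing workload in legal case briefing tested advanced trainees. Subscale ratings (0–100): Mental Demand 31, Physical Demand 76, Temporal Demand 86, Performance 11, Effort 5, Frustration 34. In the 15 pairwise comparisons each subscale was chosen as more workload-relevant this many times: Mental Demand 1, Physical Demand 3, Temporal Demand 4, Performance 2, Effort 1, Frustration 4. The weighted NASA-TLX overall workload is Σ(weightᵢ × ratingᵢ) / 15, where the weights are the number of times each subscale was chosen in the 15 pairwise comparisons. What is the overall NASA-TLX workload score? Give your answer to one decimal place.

51.1

The tallies are the weights (they sum to 15).
Weighted sum = 1·31 + 3·76 + 4·86 + 2·11 + 1·5 + 4·34
            = 31 + 228 + 344 + 22 + 5 + 136 = 766.
Overall workload = 766 / 15 = 51.0667 ≈ 51.1.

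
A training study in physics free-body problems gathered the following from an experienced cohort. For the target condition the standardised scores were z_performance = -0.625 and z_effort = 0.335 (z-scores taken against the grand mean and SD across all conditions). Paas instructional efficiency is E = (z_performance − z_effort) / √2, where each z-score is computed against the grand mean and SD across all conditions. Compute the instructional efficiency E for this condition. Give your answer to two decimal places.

-0.68

z_P − z_E = -0.625 − 0.335 = -0.9600.
E = -0.9600 / √2 = -0.9600 / 1.41421 = -0.6788 ≈ -0.68.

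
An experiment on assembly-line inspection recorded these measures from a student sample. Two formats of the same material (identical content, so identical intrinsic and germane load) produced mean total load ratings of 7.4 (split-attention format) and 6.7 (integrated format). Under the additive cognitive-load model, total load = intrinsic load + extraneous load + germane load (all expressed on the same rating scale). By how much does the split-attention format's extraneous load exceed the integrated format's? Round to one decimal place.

Intrinsic and germane load are equal across formats, so the difference in total load equals the difference in extraneous load.
Extraneous-load difference = 7.4 − 6.7 = 0.7.

0.7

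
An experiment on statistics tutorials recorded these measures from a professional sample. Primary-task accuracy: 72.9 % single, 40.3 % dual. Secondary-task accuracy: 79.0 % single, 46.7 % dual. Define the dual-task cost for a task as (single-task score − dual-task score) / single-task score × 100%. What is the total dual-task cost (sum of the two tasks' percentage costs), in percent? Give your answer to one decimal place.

Primary cost = (72.9 − 40.3) / 72.9 × 100% = 44.7188%.
Secondary cost = (79.0 − 46.7) / 79.0 × 100% = 40.8861%.
Total = 44.7188% + 40.8861% = 85.6049% ≈ 85.6%.

85.6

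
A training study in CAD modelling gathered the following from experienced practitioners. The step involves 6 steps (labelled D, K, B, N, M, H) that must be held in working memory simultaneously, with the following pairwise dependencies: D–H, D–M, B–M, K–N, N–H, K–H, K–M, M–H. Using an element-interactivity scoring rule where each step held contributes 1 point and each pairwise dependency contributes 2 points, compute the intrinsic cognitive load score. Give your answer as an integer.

Count of steps held simultaneously: 6.
Count of pairwise dependencies listed: 8.
Element contribution: 6 × 1 = 6.
Interaction contribution: 8 × 2 = 16.
Intrinsic load = 6 + 16 = 22.

22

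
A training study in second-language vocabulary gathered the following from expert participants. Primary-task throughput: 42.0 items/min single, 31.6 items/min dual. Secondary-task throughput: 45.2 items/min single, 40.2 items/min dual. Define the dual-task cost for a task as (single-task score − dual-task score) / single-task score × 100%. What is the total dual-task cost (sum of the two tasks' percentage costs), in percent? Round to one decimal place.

Primary cost = (42.0 − 31.6) / 42.0 × 100% = 24.7619%.
Secondary cost = (45.2 − 40.2) / 45.2 × 100% = 11.0619%.
Total = 24.7619% + 11.0619% = 35.8238% ≈ 35.8%.

35.8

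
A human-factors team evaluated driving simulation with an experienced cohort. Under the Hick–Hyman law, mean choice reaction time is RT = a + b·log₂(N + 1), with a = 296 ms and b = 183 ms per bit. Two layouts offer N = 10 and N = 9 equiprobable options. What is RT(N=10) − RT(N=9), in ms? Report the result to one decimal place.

25.2

RT(10) = 296 + 183·log₂(11) = 296 + 183·3.4594 = 929.0702 ms.
RT(9) = 296 + 183·log₂(10) = 296 + 183·3.3219 = 903.9077 ms.
Difference = 929.0702 − 903.9077 = 25.1625 ≈ 25.2 ms.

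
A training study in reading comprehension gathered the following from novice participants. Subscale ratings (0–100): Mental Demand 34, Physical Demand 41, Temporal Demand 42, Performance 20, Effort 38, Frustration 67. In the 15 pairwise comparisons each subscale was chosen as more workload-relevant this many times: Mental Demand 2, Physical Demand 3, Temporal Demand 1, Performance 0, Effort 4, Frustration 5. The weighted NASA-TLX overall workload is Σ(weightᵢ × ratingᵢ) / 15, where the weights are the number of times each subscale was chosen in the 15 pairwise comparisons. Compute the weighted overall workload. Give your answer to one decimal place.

The tallies are the weights (they sum to 15).
Weighted sum = 2·34 + 3·41 + 1·42 + 0·20 + 4·38 + 5·67
            = 68 + 123 + 42 + 0 + 152 + 335 = 720.
Overall workload = 720 / 15 = 48.0000 ≈ 48.0.

48.0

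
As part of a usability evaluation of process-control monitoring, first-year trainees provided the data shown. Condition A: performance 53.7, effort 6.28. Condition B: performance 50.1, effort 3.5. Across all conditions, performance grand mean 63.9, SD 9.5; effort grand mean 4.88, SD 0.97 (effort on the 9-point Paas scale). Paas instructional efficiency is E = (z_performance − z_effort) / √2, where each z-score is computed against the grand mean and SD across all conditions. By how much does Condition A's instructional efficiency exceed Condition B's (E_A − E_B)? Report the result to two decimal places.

Condition A: z_P = (53.7 − 63.9)/9.5 = -1.0737; z_E = (6.28 − 4.88)/0.97 = 1.4433; E_A = (-1.0737 − 1.4433)/√2 = -1.7798.
Condition B: z_P = (50.1 − 63.9)/9.5 = -1.4526; z_E = (3.5 − 4.88)/0.97 = -1.4227; E_B = (-1.4526 − (-1.4227))/√2 = -0.0211.
E_A − E_B = -1.7798 − (-0.0211) = -1.7587 ≈ -1.76.

-1.76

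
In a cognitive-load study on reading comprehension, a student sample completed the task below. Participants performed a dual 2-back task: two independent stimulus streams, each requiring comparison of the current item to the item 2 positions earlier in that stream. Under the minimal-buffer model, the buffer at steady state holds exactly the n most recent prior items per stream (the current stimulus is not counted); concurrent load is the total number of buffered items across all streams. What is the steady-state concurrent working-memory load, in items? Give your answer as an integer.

Each stream's buffer holds its 2 most recent prior items.
Two independent streams: 2 × 2 = 4 buffered items at steady state.

4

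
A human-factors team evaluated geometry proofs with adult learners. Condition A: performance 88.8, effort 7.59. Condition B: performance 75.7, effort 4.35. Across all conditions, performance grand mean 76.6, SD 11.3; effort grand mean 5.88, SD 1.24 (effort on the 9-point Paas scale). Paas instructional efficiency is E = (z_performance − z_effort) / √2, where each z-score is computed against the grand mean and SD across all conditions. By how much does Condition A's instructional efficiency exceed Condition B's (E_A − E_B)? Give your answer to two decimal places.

-1.03

Condition A: z_P = (88.8 − 76.6)/11.3 = 1.0796; z_E = (7.59 − 5.88)/1.24 = 1.3790; E_A = (1.0796 − 1.3790)/√2 = -0.2117.
Condition B: z_P = (75.7 − 76.6)/11.3 = -0.0796; z_E = (4.35 − 5.88)/1.24 = -1.2339; E_B = (-0.0796 − (-1.2339))/√2 = 0.8162.
E_A − E_B = -0.2117 − 0.8162 = -1.0279 ≈ -1.03.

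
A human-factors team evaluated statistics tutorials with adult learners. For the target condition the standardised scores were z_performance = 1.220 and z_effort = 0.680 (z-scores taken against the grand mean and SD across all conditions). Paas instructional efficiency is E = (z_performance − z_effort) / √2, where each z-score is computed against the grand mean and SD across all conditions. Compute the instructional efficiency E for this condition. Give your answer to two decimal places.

z_P − z_E = 1.220 − 0.680 = 0.5400.
E = 0.5400 / √2 = 0.5400 / 1.41421 = 0.3818 ≈ 0.38.

0.38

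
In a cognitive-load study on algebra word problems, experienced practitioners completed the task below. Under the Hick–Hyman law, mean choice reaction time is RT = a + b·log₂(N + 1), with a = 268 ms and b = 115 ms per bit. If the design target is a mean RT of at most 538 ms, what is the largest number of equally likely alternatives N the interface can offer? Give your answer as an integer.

4

Set 268 + 115·log₂(N + 1) ≤ 538.
log₂(N + 1) ≤ (538 − 268) / 115 = 2.3478.
N + 1 ≤ 2^2.3478 = 5.0905.
N ≤ 4.0905, so the largest integer N is 4.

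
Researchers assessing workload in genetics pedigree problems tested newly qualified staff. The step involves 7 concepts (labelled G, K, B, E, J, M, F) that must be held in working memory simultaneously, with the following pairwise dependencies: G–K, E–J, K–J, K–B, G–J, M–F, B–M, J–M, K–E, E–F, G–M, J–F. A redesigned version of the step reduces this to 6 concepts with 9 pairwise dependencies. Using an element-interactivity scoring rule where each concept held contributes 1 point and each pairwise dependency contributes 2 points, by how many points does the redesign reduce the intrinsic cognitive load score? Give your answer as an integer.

Original: 7 × 1 + 12 × 2 = 7 + 24 = 31.
Redesigned: 6 × 1 + 9 × 2 = 6 + 18 = 24.
Reduction = 31 − 24 = 7.

7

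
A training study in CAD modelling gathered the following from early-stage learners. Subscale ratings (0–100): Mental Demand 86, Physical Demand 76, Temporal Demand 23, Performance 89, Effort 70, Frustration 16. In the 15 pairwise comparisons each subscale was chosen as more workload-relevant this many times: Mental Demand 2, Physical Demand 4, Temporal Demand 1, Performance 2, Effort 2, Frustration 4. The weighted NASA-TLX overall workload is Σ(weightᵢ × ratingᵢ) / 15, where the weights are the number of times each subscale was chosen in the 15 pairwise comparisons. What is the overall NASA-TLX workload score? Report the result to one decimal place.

The tallies are the weights (they sum to 15).
Weighted sum = 2·86 + 4·76 + 1·23 + 2·89 + 2·70 + 4·16
            = 172 + 304 + 23 + 178 + 140 + 64 = 881.
Overall workload = 881 / 15 = 58.7333 ≈ 58.7.

58.7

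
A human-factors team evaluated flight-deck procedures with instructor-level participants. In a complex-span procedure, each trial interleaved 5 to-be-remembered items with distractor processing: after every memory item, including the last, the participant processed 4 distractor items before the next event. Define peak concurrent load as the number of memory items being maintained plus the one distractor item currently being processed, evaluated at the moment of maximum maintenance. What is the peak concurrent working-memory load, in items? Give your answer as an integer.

6

Maintenance is greatest during the distractor(s) after memory item 5: all 5 memory items are being held.
One distractor item is concurrently being processed.
Peak concurrent load = 5 + 1 = 6 items.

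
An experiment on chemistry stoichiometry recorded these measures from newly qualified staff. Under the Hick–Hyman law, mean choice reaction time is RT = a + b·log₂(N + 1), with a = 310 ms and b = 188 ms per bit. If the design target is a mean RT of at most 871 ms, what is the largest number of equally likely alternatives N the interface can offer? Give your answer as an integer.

6

Set 310 + 188·log₂(N + 1) ≤ 871.
log₂(N + 1) ≤ (871 − 310) / 188 = 2.9840.
N + 1 ≤ 2^2.9840 = 7.9118.
N ≤ 6.9118, so the largest integer N is 6.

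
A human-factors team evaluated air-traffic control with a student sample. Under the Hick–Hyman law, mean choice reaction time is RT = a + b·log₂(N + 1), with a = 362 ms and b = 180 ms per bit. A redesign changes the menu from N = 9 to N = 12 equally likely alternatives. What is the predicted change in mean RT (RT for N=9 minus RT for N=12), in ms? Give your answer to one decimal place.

-68.1

RT(9) = 362 + 180·log₂(10) = 362 + 180·3.3219 = 959.9420 ms.
RT(12) = 362 + 180·log₂(13) = 362 + 180·3.7004 = 1028.0720 ms.
Difference = 959.9420 − 1028.0720 = -68.1300 ≈ -68.1 ms.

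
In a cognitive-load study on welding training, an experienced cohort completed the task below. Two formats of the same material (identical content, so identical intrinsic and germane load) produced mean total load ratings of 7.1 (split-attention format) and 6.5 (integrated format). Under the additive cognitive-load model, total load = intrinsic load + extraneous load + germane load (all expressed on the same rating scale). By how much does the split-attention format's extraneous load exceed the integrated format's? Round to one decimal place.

Intrinsic and germane load are equal across formats, so the difference in total load equals the difference in extraneous load.
Extraneous-load difference = 7.1 − 6.5 = 0.6.

0.6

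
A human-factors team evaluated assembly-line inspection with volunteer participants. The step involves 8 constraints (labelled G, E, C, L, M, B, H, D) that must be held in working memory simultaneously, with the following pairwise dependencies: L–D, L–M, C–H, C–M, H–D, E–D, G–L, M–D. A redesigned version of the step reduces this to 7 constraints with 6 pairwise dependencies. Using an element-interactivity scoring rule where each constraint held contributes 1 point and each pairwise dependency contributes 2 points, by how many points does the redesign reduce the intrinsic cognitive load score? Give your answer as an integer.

5

Original: 8 × 1 + 8 × 2 = 8 + 16 = 24.
Redesigned: 7 × 1 + 6 × 2 = 7 + 12 = 19.
Reduction = 24 − 19 = 5.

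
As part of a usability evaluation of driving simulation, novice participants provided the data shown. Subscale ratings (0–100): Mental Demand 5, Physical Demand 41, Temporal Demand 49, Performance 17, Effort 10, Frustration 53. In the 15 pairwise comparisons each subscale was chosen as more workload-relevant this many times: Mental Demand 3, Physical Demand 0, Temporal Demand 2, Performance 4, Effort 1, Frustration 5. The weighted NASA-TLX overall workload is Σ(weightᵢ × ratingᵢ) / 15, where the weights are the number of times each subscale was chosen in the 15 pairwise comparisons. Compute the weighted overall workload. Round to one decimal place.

30.4

The tallies are the weights (they sum to 15).
Weighted sum = 3·5 + 0·41 + 2·49 + 4·17 + 1·10 + 5·53
            = 15 + 0 + 98 + 68 + 10 + 265 = 456.
Overall workload = 456 / 15 = 30.4000 ≈ 30.4.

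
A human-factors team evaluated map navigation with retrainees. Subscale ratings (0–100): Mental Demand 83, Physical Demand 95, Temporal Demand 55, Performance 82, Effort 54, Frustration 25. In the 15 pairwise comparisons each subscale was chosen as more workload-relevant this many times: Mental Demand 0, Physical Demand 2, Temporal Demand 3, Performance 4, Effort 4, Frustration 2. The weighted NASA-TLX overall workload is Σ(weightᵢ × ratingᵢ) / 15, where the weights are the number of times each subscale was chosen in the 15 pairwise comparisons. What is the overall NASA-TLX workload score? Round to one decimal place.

63.3

The tallies are the weights (they sum to 15).
Weighted sum = 0·83 + 2·95 + 3·55 + 4·82 + 4·54 + 2·25
            = 0 + 190 + 165 + 328 + 216 + 50 = 949.
Overall workload = 949 / 15 = 63.2667 ≈ 63.3.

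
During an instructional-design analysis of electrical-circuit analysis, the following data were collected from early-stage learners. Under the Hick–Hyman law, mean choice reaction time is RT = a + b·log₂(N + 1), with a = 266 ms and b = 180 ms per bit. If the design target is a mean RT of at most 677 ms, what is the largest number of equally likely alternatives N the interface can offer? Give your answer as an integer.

3

Set 266 + 180·log₂(N + 1) ≤ 677.
log₂(N + 1) ≤ (677 − 266) / 180 = 2.2833.
N + 1 ≤ 2^2.2833 = 4.8679.
N ≤ 3.8679, so the largest integer N is 3.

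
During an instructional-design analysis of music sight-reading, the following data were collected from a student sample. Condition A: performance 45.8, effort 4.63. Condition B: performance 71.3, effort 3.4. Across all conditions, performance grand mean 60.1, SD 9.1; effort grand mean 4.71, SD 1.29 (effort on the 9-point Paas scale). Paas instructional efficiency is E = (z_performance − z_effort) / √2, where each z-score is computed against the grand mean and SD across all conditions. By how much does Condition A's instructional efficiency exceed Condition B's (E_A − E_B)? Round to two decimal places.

Condition A: z_P = (45.8 − 60.1)/9.1 = -1.5714; z_E = (4.63 − 4.71)/1.29 = -0.0620; E_A = (-1.5714 − (-0.0620))/√2 = -1.0673.
Condition B: z_P = (71.3 − 60.1)/9.1 = 1.2308; z_E = (3.4 − 4.71)/1.29 = -1.0155; E_B = (1.2308 − (-1.0155))/√2 = 1.5884.
E_A − E_B = -1.0673 − 1.5884 = -2.6557 ≈ -2.66.

-2.66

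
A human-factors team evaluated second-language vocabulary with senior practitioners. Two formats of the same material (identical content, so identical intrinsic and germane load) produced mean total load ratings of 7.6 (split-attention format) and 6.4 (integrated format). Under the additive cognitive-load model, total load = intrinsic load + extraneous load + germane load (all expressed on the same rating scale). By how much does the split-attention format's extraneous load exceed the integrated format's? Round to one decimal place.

1.2

Intrinsic and germane load are equal across formats, so the difference in total load equals the difference in extraneous load.
Extraneous-load difference = 7.6 − 6.4 = 1.2.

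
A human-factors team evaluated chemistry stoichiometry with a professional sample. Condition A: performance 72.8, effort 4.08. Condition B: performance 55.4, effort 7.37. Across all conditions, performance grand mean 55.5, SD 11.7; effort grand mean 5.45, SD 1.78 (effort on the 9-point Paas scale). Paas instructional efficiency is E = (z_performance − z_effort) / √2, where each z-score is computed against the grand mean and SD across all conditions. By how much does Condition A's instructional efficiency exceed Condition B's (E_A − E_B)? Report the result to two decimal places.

2.36

Condition A: z_P = (72.8 − 55.5)/11.7 = 1.4786; z_E = (4.08 − 5.45)/1.78 = -0.7697; E_A = (1.4786 − (-0.7697))/√2 = 1.5898.
Condition B: z_P = (55.4 − 55.5)/11.7 = -0.0085; z_E = (7.37 − 5.45)/1.78 = 1.0787; E_B = (-0.0085 − 1.0787)/√2 = -0.7688.
E_A − E_B = 1.5898 − (-0.7688) = 2.3586 ≈ 2.36.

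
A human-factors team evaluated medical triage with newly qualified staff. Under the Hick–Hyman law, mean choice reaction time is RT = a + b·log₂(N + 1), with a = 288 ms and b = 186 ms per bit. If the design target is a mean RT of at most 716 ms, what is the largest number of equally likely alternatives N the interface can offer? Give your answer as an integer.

Set 288 + 186·log₂(N + 1) ≤ 716.
log₂(N + 1) ≤ (716 − 288) / 186 = 2.3011.
N + 1 ≤ 2^2.3011 = 4.9283.
N ≤ 3.9283, so the largest integer N is 3.

3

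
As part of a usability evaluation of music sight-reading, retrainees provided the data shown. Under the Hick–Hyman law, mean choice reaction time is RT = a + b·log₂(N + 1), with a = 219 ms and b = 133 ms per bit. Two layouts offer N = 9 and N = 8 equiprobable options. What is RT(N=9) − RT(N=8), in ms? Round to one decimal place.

20.2

RT(9) = 219 + 133·log₂(10) = 219 + 133·3.3219 = 660.8127 ms.
RT(8) = 219 + 133·log₂(9) = 219 + 133·3.1699 = 640.5967 ms.
Difference = 660.8127 − 640.5967 = 20.2160 ≈ 20.2 ms.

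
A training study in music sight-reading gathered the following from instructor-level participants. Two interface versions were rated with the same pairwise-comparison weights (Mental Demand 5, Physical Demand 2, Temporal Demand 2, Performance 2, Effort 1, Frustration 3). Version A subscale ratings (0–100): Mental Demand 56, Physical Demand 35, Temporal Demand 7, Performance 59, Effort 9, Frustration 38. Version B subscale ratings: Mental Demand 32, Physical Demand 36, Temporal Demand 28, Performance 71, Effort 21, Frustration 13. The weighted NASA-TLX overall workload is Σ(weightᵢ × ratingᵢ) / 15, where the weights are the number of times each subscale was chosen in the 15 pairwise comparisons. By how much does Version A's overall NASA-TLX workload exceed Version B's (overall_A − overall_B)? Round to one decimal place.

7.7

Version A weighted sum = 5·56 + 2·35 + 2·7 + 2·59 + 1·9 + 3·38 = 280 + 70 + 14 + 118 + 9 + 114 = 605; overall_A = 605/15 = 40.3333.
Version B weighted sum = 5·32 + 2·36 + 2·28 + 2·71 + 1·21 + 3·13 = 160 + 72 + 56 + 142 + 21 + 39 = 490; overall_B = 490/15 = 32.6667.
Difference = 40.3333 − 32.6667 = 7.6666 ≈ 7.7.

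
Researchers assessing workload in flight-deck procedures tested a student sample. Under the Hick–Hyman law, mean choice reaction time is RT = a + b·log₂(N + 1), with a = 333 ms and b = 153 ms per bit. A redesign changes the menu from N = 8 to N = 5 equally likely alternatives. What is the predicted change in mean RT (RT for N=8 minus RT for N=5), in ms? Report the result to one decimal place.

89.5

RT(8) = 333 + 153·log₂(9) = 333 + 153·3.1699 = 817.9947 ms.
RT(5) = 333 + 153·log₂(6) = 333 + 153·2.5850 = 728.5050 ms.
Difference = 817.9947 − 728.5050 = 89.4897 ≈ 89.5 ms.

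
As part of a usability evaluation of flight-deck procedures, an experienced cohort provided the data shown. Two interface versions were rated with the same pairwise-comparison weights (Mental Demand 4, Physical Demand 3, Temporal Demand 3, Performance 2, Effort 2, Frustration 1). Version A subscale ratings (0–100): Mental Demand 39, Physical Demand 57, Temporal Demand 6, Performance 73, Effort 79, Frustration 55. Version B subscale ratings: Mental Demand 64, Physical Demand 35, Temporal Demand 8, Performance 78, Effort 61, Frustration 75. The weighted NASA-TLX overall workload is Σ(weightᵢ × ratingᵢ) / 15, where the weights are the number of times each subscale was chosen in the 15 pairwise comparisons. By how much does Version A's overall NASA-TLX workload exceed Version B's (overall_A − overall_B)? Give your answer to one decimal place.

-2.3

Version A weighted sum = 4·39 + 3·57 + 3·6 + 2·73 + 2·79 + 1·55 = 156 + 171 + 18 + 146 + 158 + 55 = 704; overall_A = 704/15 = 46.9333.
Version B weighted sum = 4·64 + 3·35 + 3·8 + 2·78 + 2·61 + 1·75 = 256 + 105 + 24 + 156 + 122 + 75 = 738; overall_B = 738/15 = 49.2000.
Difference = 46.9333 − 49.2000 = -2.2667 ≈ -2.3.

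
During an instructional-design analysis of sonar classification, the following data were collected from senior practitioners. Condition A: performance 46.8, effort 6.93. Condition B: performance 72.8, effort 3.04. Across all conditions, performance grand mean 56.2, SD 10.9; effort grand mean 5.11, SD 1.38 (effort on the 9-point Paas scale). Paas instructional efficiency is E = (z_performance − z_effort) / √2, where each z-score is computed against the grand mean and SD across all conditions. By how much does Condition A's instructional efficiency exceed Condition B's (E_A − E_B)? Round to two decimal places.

Condition A: z_P = (46.8 − 56.2)/10.9 = -0.8624; z_E = (6.93 − 5.11)/1.38 = 1.3188; E_A = (-0.8624 − 1.3188)/√2 = -1.5423.
Condition B: z_P = (72.8 − 56.2)/10.9 = 1.5229; z_E = (3.04 − 5.11)/1.38 = -1.5000; E_B = (1.5229 − (-1.5000))/√2 = 2.1375.
E_A − E_B = -1.5423 − 2.1375 = -3.6798 ≈ -3.68.

-3.68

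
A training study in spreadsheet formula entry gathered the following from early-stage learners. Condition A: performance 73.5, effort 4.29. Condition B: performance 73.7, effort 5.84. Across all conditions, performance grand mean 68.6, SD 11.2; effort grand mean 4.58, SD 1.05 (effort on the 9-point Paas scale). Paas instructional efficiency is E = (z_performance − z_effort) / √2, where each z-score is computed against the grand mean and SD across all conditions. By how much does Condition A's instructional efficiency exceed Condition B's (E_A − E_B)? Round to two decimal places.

1.03

Condition A: z_P = (73.5 − 68.6)/11.2 = 0.4375; z_E = (4.29 − 4.58)/1.05 = -0.2762; E_A = (0.4375 − (-0.2762))/√2 = 0.5047.
Condition B: z_P = (73.7 − 68.6)/11.2 = 0.4554; z_E = (5.84 − 4.58)/1.05 = 1.2000; E_B = (0.4554 − 1.2000)/√2 = -0.5265.
E_A − E_B = 0.5047 − (-0.5265) = 1.0312 ≈ 1.03.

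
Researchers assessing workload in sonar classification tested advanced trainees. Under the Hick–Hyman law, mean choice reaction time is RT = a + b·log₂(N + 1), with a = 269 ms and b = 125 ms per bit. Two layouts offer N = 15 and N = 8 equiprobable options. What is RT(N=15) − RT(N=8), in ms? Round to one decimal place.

103.8

RT(15) = 269 + 125·log₂(16) = 269 + 125·4.0000 = 769.0000 ms.
RT(8) = 269 + 125·log₂(9) = 269 + 125·3.1699 = 665.2375 ms.
Difference = 769.0000 − 665.2375 = 103.7625 ≈ 103.8 ms.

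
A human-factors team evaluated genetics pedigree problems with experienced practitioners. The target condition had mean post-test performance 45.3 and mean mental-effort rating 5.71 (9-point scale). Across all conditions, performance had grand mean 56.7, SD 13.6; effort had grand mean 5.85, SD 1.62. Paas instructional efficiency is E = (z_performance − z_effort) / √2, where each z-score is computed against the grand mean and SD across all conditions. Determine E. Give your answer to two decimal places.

z_performance = (45.3 − 56.7) / 13.6 = -11.4000 / 13.6 = -0.8382.
z_effort = (5.71 − 5.85) / 1.62 = -0.1400 / 1.62 = -0.0864.
z_P − z_E = -0.8382 − (-0.0864) = -0.7518.
E = -0.7518 / √2 = -0.7518 / 1.41421 = -0.5316 ≈ -0.53.

-0.53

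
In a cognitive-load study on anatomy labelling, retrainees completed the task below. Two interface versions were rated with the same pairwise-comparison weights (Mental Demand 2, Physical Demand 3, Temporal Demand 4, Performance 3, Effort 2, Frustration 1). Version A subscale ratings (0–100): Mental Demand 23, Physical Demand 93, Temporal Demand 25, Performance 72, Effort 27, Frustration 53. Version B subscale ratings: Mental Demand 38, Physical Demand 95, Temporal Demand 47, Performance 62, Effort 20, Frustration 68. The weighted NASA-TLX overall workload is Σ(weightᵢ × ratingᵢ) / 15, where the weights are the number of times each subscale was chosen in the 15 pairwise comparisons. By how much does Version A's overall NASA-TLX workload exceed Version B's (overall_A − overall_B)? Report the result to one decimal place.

-6.3

Version A weighted sum = 2·23 + 3·93 + 4·25 + 3·72 + 2·27 + 1·53 = 46 + 279 + 100 + 216 + 54 + 53 = 748; overall_A = 748/15 = 49.8667.
Version B weighted sum = 2·38 + 3·95 + 4·47 + 3·62 + 2·20 + 1·68 = 76 + 285 + 188 + 186 + 40 + 68 = 843; overall_B = 843/15 = 56.2000.
Difference = 49.8667 − 56.2000 = -6.3333 ≈ -6.3.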